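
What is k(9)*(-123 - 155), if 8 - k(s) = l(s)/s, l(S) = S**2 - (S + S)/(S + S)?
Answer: 2224/9 ≈ 247.11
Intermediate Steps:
l(S) = -1 + S**2 (l(S) = S**2 - 2*S/(2*S) = S**2 - 2*S*1/(2*S) = S**2 - 1*1 = S**2 - 1 = -1 + S**2)
k(s) = 8 - (-1 + s**2)/s
k(9)*(-123 - 155) = (8 + 1/9 - 1*9)*(-123 - 155) = (8 + 1/9 - 9)*(-278) = -8/9*(-278) = 2224/9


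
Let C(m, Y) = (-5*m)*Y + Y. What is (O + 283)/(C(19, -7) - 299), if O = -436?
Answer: -153/359 ≈ -0.42618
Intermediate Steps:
C(m, Y) = Y - 5*Y*m (C(m, Y) = -5*Y*m + Y = Y - 5*Y*m)
(O + 283)/(C(19, -7) - 299) = (-436 + 283)/(-7*(1 - 5*19) - 299) = -153/(-7*(1 - 95) - 299) = -153/(-7*(-94) - 299) = -153/(658 - 299) = -153/359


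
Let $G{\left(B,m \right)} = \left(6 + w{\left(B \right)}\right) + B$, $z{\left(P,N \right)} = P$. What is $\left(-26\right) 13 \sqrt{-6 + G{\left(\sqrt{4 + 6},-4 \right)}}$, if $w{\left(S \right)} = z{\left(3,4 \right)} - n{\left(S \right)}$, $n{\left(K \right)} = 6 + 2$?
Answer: $- 338 i \sqrt{5 - \sqrt{10}} \approx - 458.2 i$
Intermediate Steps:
$n{\left(K \right)} = 8$
$w{\left(S \right)} = -5$ ($w{\left(S \right)} = 3 - 8 = -5$)
$G{\left(B,m \right)} = 1 + B$ ($G{\left(B,m \right)} = \left(6 - 5\right) + B = 1 + B$)
$\left(-26\right) 13 \sqrt{-6 + G{\left(\sqrt{4 + 6},-4 \right)}} = \left(-26\right) 13 \sqrt{-6 + \left(1 + \sqrt{4 + 6}\right)} = - 338 \sqrt{-6 + \left(1 + \sqrt{10}\right)} = - 338 \sqrt{-5 + \sqrt{10}}$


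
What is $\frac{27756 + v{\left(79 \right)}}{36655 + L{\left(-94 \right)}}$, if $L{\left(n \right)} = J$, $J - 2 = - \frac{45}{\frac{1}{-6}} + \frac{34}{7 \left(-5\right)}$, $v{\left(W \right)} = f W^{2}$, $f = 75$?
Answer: $\frac{17354085}{1292411} \approx 13.428$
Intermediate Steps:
$v{\left(W \right)} = 75 W^{2}$
$J = \frac{9486}{35}$ ($J = 2 + \left(- \frac{45}{\frac{1}{-6}} + \frac{34}{7 \left(-5\right)}\right) = 2 + \left(- \frac{45}{- \frac{1}{6}} + \frac{34}{-35}\right) = 2 + \left(\left(-45\right) \left(-6\right) + 34 \left(- \frac{1}{35}\right)\right) = 2 + \left(270 - \frac{34}{35}\right) = 2 + \frac{9416}{35} = \frac{9486}{35} \approx 271.03$)
$L{\left(n \right)} = \frac{9486}{35}$
$\frac{27756 + v{\left(79 \right)}}{36655 + L{\left(-94 \right)}} = \frac{27756 + 75 \cdot 79^{2}}{36655 + \frac{9486}{35}} = \frac{27756 + 75 \cdot 6241}{\frac{1292411}{35}} = \left(27756 + 468075\right) \frac{35}{1292411} = 495831 \cdot \frac{35}{1292411} = \frac{17354085}{1292411}$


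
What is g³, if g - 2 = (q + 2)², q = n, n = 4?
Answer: 54872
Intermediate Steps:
q = 4
g = 38 (g = 2 + (4 + 2)² = 2 + 6² = 2 + 36 = 38)
g³ = 38³ = 54872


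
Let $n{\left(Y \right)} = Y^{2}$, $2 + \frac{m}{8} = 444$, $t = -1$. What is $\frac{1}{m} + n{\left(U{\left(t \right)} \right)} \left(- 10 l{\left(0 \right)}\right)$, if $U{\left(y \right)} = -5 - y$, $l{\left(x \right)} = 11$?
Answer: $- \frac{6223359}{3536} \approx -1760.0$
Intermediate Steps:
$m = 3536$ ($m = -16 + 8 \cdot 444 = -16 + 3552 = 3536$)
$\frac{1}{m} + n{\left(U{\left(t \right)} \right)} \left(- 10 l{\left(0 \right)}\right) = \frac{1}{3536} + \left(-5 - -1\right)^{2} \left(\left(-10\right) 11\right) = \frac{1}{3536} + \left(-5 + 1\right)^{2} \left(-110\right) = \frac{1}{3536} + \left(-4\right)^{2} \left(-110\right) = \frac{1}{3536} + 16 \left(-110\right) = \frac{1}{3536} - 1760 = - \frac{6223359}{3536}$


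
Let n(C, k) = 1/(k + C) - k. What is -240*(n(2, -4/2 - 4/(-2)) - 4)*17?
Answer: 14280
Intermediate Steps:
n(C, k) = 1/(C + k) - k
-240*(n(2, -4/2 - 4/(-2)) - 4)*17 = -240*((1 - (-4/2 - 4/(-2))² - 1*2*(-4/2 - 4/(-2)))/(2 + (-4/2 - 4/(-2))) - 4)*17 = -240*((1 - (-4*½ - 4*(-½))² - 1*2*(-4*½ - 4*(-½)))/(2 + (-4*½ - 4*(-½))) - 4)*17 = -240*((1 - (-2 + 2)² - 1*2*(-2 + 2))/(2 + (-2 + 2)) - 4)*17 = -240*((1 - 1*0² - 1*2*0)/(2 + 0) - 4)*17 = -240*((1 - 1*0 + 0)/2 - 4)*17 = -240*((1 + 0 + 0)/2 - 4)*17 = -240*((½)*1 - 4)*17 = -240*(½ - 4)*17 = -240*(-7)/2*17 = -48*(-35/2)*17 = 840*17 = 14280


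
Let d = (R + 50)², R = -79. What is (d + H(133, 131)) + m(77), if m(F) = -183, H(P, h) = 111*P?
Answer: 15421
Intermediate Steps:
d = 841 (d = (-79 + 50)² = (-29)² = 841)
(d + H(133, 131)) + m(77) = (841 + 111*133) - 183 = (841 + 14763) - 183 = 15604 - 183 = 15421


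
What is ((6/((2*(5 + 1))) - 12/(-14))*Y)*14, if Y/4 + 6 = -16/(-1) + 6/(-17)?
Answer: 12464/17 ≈ 733.18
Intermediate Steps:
Y = 656/17 (Y = -24 + 4*(-16/(-1) + 6/(-17)) = -24 + 4*(-16*(-1) + 6*(-1/17)) = -24 + 4*(16 - 6/17) = -24 + 4*(266/17) = -24 + 1064/17 = 656/17 ≈ 38.588)
((6/((2*(5 + 1))) - 12/(-14))*Y)*14 = ((6/((2*(5 + 1))) - 12/(-14))*(656/17))*14 = ((6/((2*6)) - 12*(-1/14))*(656/17))*14 = ((6/12 + 6/7)*(656/17))*14 = ((6*(1/12) + 6/7)*(656/17))*14 = ((½ + 6/7)*(656/17))*14 = ((19/14)*(656/17))*14 = (6232/119)*14 = 12464/17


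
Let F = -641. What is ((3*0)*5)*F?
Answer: 0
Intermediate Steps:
((3*0)*5)*F = ((3*0)*5)*(-641) = (0*5)*(-641) = 0*(-641) = 0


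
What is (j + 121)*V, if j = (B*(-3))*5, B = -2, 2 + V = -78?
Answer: -12080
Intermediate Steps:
V = -80 (V = -2 - 78 = -80)
j = 30 (j = -2*(-3)*5 = 6*5 = 30)
(j + 121)*V = (30 + 121)*(-80) = 151*(-80) = -12080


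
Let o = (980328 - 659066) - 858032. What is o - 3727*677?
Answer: -3059949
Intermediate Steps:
o = -536770 (o = 321262 - 858032 = -536770)
o - 3727*677 = -536770 - 3727*677 = -536770 - 1*2523179 = -536770 - 2523179 = -3059949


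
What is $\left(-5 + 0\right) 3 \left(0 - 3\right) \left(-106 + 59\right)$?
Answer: $-2115$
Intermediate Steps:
$\left(-5 + 0\right) 3 \left(0 - 3\right) \left(-106 + 59\right) = \left(-5\right) 3 \left(-3\right) \left(-47\right) = \left(-15\right) \left(-3\right) \left(-47\right) = 45 \left(-47\right) = -2115$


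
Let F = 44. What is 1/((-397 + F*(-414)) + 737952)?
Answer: 1/719339 ≈ 1.3902e-6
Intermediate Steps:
1/((-397 + F*(-414)) + 737952) = 1/((-397 + 44*(-414)) + 737952) = 1/((-397 - 18216) + 737952) = 1/(-18613 + 737952) = 1/719339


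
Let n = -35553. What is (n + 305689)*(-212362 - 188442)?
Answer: -108271589344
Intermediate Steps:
(n + 305689)*(-212362 - 188442) = (-35553 + 305689)*(-212362 - 188442) = 270136*(-400804) = -108271589344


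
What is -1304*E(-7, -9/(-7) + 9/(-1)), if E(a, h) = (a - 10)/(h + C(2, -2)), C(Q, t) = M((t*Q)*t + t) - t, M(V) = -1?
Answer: -155176/47 ≈ -3301.6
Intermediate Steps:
C(Q, t) = -1 - t
E(a, h) = (-10 + a)/(1 + h) (E(a, h) = (a - 10)/(h + (-1 - 1*(-2))) = (-10 + a)/(h + (-1 + 2)) = (-10 + a)/(h + 1) = (-10 + a)/(1 + h))
-1304*E(-7, -9/(-7) + 9/(-1)) = -1304*(-10 - 7)/(1 + (-9/(-7) + 9/(-1))) = -1304*(-17)/(1 + (-9*(-1/7) + 9*(-1))) = -1304*(-17)/(1 + (9/7 - 9)) = -1304*(-17)/(1 - 54/7) = -1304*(-17)/(-47/7) = -(-9128)*(-17)/47 = -1304*119/47 = -155176/47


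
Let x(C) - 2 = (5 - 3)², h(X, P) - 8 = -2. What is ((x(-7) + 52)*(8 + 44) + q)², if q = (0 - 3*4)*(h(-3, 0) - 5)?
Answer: 9024016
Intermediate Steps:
h(X, P) = 6 (h(X, P) = 8 - 2 = 6)
x(C) = 6 (x(C) = 2 + (5 - 3)² = 2 + 2² = 2 + 4 = 6)
q = -12 (q = (0 - 3*4)*(6 - 5) = (0 - 12)*1 = -12*1 = -12)
((x(-7) + 52)*(8 + 44) + q)² = ((6 + 52)*(8 + 44) - 12)² = (58*52 - 12)² = (3016 - 12)² = 3004² = 9024016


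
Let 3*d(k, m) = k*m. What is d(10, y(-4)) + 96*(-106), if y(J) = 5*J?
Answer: -30728/3 ≈ -10243.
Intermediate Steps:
d(k, m) = k*m/3 (d(k, m) = (k*m)/3 = k*m/3)
d(10, y(-4)) + 96*(-106) = (1/3)*10*(5*(-4)) + 96*(-106) = (1/3)*10*(-20) - 10176 = -200/3 - 10176 = -30728/3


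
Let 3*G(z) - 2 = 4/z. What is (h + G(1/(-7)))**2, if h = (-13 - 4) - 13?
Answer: 13456/9 ≈ 1495.1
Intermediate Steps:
G(z) = 2/3 + 4/(3*z) (G(z) = 2/3 + (4/z)/3 = 2/3 + 4/(3*z))
h = -30 (h = -17 - 13 = -30)
(h + G(1/(-7)))**2 = (-30 + 2*(2 + 1/(-7))/(3*(1/(-7))))**2 = (-30 + 2*(2 - 1/7)/(3*(-1/7)))**2 = (-30 + (2/3)*(-7)*(13/7))**2 = (-30 - 26/3)**2 = (-116/3)**2 = 13456/9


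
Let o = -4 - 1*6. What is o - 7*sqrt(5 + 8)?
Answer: -10 - 7*sqrt(13) ≈ -35.239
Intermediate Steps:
o = -10 (o = -4 - 6 = -10)
o - 7*sqrt(5 + 8) = -10 - 7*sqrt(5 + 8) = -10 - 7*sqrt(13)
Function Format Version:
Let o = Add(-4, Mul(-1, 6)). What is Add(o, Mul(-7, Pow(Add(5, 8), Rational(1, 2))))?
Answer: Add(-10, Mul(-7, Pow(13, Rational(1, 2)))) ≈ -35.239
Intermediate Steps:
o = -10 (o = Add(-4, -6) = -10)
Add(o, Mul(-7, Pow(Add(5, 8), Rational(1, 2)))) = Add(-10, Mul(-7, Pow(Add(5, 8), Rational(1, 2)))) = Add(-10, Mul(-7, Pow(13, Rational(1, 2))))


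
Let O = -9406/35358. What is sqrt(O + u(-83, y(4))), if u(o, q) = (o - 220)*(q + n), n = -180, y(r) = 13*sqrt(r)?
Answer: sqrt(14583986882805)/17679 ≈ 216.01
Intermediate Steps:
O = -4703/17679 (O = -9406*1/35358 = -4703/17679 ≈ -0.26602)
u(o, q) = (-220 + o)*(-180 + q) (u(o, q) = (o - 220)*(q - 180) = (-220 + o)*(-180 + q))
sqrt(O + u(-83, y(4))) = sqrt(-4703/17679 + (39600 - 2860*sqrt(4) - 180*(-83) - 1079*sqrt(4))) = sqrt(-4703/17679 + (39600 - 2860*2 + 14940 - 1079*2)) = sqrt(-4703/17679 + (39600 - 220*26 + 14940 - 83*26)) = sqrt(-4703/17679 + (39600 - 5720 + 14940 - 2158)) = sqrt(-4703/17679 + 46662) = sqrt(824932795/17679) = sqrt(14583986882805)/17679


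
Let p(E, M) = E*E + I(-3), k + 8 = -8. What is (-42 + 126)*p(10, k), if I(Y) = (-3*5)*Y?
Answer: 12180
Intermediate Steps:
k = -16 (k = -8 - 8 = -16)
I(Y) = -15*Y
p(E, M) = 45 + E² (p(E, M) = E*E - 15*(-3) = E² + 45 = 45 + E²)
(-42 + 126)*p(10, k) = (-42 + 126)*(45 + 10²) = 84*(45 + 100) = 84*145 = 12180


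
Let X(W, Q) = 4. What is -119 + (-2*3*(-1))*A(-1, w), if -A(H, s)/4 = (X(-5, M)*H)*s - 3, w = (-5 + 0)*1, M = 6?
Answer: -527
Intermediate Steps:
w = -5 (w = -5*1 = -5)
A(H, s) = 12 - 16*H*s (A(H, s) = -4*((4*H)*s - 3) = -4*(4*H*s - 3) = -4*(-3 + 4*H*s) = 12 - 16*H*s)
-119 + (-2*3*(-1))*A(-1, w) = -119 + (-2*3*(-1))*(12 - 16*(-1)*(-5)) = -119 + (-6*(-1))*(12 - 80) = -119 + 6*(-68) = -119 - 408 = -527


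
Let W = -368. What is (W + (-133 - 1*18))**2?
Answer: 269361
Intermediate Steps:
(W + (-133 - 1*18))**2 = (-368 + (-133 - 1*18))**2 = (-368 + (-133 - 18))**2 = (-368 - 151)**2 = (-519)**2 = 269361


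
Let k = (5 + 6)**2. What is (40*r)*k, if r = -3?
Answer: -14520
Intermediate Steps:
k = 121 (k = 11**2 = 121)
(40*r)*k = (40*(-3))*121 = -120*121 = -14520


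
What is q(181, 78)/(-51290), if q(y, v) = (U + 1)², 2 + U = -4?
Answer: -5/10258 ≈ -0.00048742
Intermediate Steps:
U = -6 (U = -2 - 4 = -6)
q(y, v) = 25 (q(y, v) = (-6 + 1)² = (-5)² = 25)
q(181, 78)/(-51290) = 25/(-51290) = 25*(-1/51290) = -5/10258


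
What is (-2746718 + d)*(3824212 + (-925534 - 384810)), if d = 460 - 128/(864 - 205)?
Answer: -4549558461592200/659 ≈ -6.9037e+12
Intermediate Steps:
d = 303012/659 (d = 460 - 128/659 = 303012/659 ≈ 459.81)
(-2746718 + d)*(3824212 + (-925534 - 384810)) = (-2746718 + 303012/659)*(3824212 + (-925534 - 384810)) = -1809784150*(3824212 - 1310344)/659 = -1809784150/659*2513868 = -4549558461592200/659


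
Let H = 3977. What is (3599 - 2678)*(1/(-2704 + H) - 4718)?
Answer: -5531537973/1273 ≈ -4.3453e+6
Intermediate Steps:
(3599 - 2678)*(1/(-2704 + H) - 4718) = (3599 - 2678)*(1/(-2704 + 3977) - 4718) = 921*(1/1273 - 4718) = 921*(-6006013/1273) = -5531537973/1273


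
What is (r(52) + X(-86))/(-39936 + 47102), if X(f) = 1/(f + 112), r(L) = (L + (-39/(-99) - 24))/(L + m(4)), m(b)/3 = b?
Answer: 13237/196749696 ≈ 6.7278e-5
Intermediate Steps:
m(b) = 3*b
r(L) = (-779/33 + L)/(12 + L) (r(L) = (L + (-39/(-99) - 24))/(L + 3*4) = (L + (-39*(-1/99) - 24))/(L + 12) = (L + (13/33 - 24))/(12 + L) = (L - 779/33)/(12 + L) = (-779/33 + L)/(12 + L))
X(f) = 1/(112 + f)
(r(52) + X(-86))/(-39936 + 47102) = ((-779/33 + 52)/(12 + 52) + 1/(112 - 86))/(-39936 + 47102) = ((937/33)/64 + 1/26)/7166 = ((1/64)*(937/33) + 1/26)*(1/7166) = (937/2112 + 1/26)*(1/7166) = (13237/27456)*(1/7166) = 13237/196749696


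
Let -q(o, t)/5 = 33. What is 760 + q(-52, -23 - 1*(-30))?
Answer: 595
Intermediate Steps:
q(o, t) = -165 (q(o, t) = -5*33 = -165)
760 + q(-52, -23 - 1*(-30)) = 760 - 165 = 595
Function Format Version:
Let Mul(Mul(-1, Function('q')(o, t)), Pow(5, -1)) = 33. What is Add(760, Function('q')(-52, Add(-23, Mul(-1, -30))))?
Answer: 595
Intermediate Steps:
Function('q')(o, t) = -165 (Function('q')(o, t) = Mul(-5, 33) = -165)
Add(760, Function('q')(-52, Add(-23, Mul(-1, -30)))) = Add(760, -165) = 595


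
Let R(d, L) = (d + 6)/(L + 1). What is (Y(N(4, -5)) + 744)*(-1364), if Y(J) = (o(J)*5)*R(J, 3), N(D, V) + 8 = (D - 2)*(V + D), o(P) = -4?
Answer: -1042096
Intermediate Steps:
N(D, V) = -8 + (-2 + D)*(D + V) (N(D, V) = -8 + (D - 2)*(V + D) = -8 + (-2 + D)*(D + V))
R(d, L) = (6 + d)/(1 + L)
Y(J) = -30 - 5*J (Y(J) = (-4*5)*((6 + J)/(1 + 3)) = -20*(6 + J)/4 = -5*(6 + J) = -20*(3/2 + J/4) = -30 - 5*J)
(Y(N(4, -5)) + 744)*(-1364) = ((-30 - 5*(-8 + 4² - 2*4 - 2*(-5) + 4*(-5))) + 744)*(-1364) = ((-30 - 5*(-8 + 16 - 8 + 10 - 20)) + 744)*(-1364) = ((-30 - 5*(-10)) + 744)*(-1364) = ((-30 + 50) + 744)*(-1364) = (20 + 744)*(-1364) = 764*(-1364) = -1042096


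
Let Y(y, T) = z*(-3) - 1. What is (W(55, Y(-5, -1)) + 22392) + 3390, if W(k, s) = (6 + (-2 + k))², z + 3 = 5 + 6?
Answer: 29263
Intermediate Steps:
z = 8 (z = -3 + (5 + 6) = -3 + 11 = 8)
Y(y, T) = -25 (Y(y, T) = 8*(-3) - 1 = -24 - 1 = -25)
W(k, s) = (4 + k)²
(W(55, Y(-5, -1)) + 22392) + 3390 = ((4 + 55)² + 22392) + 3390 = (59² + 22392) + 3390 = (3481 + 22392) + 3390 = 25873 + 3390 = 29263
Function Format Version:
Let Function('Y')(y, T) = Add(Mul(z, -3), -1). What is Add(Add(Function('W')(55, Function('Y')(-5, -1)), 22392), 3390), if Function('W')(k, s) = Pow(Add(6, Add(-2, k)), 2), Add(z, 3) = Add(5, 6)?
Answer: 29263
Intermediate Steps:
z = 8 (z = Add(-3, Add(5, 6)) = Add(-3, 11) = 8)
Function('Y')(y, T) = -25 (Function('Y')(y, T) = Add(Mul(8, -3), -1) = Add(-24, -1) = -25)
Function('W')(k, s) = Pow(Add(4, k), 2)
Add(Add(Function('W')(55, Function('Y')(-5, -1)), 22392), 3390) = Add(Add(Pow(Add(4, 55), 2), 22392), 3390) = Add(Add(Pow(59, 2), 22392), 3390) = Add(Add(3481, 22392), 3390) = Add(25873, 3390) = 29263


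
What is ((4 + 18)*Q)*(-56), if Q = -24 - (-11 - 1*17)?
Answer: -4928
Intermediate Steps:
Q = 4 (Q = -24 - (-11 - 17) = -24 - 1*(-28) = -24 + 28 = 4)
((4 + 18)*Q)*(-56) = ((4 + 18)*4)*(-56) = (22*4)*(-56) = 88*(-56) = -4928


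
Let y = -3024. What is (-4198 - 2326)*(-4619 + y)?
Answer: 49862932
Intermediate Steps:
(-4198 - 2326)*(-4619 + y) = (-4198 - 2326)*(-4619 - 3024) = -6524*(-7643) = 49862932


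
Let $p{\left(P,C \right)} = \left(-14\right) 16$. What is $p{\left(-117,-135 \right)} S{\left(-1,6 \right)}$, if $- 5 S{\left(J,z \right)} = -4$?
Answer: $- \frac{896}{5} \approx -179.2$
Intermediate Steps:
$S{\left(J,z \right)} = \frac{4}{5}$ ($S{\left(J,z \right)} = \left(- \frac{1}{5}\right) \left(-4\right) = \frac{4}{5}$)
$p{\left(P,C \right)} = -224$
$p{\left(-117,-135 \right)} S{\left(-1,6 \right)} = \left(-224\right) \frac{4}{5} = - \frac{896}{5}$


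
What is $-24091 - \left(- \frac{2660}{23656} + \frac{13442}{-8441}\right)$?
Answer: $- \frac{1202539393481}{49920074} \approx -24089.0$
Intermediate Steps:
$-24091 - \left(- \frac{2660}{23656} + \frac{13442}{-8441}\right) = -24091 - \left(\left(-2660\right) \frac{1}{23656} + 13442 \left(- \frac{1}{8441}\right)\right) = -24091 - \left(- \frac{665}{5914} - \frac{13442}{8441}\right) = -24091 - - \frac{85109253}{49920074} = -24091 + \frac{85109253}{49920074} = - \frac{1202539393481}{49920074}$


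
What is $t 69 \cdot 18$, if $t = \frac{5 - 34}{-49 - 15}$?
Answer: $\frac{18009}{32} \approx 562.78$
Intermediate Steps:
$t = \frac{29}{64}$ ($t = - \frac{29}{-64} = \left(-29\right) \left(- \frac{1}{64}\right) = \frac{29}{64} \approx 0.45313$)
$t 69 \cdot 18 = \frac{29}{64} \cdot 69 \cdot 18 = \frac{2001}{64} \cdot 18 = \frac{18009}{32}$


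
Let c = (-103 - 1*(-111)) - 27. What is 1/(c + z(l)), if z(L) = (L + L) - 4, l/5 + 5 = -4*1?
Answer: -1/113 ≈ -0.0088496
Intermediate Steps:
c = -19 (c = (-103 + 111) - 27 = 8 - 27 = -19)
l = -45 (l = -25 + 5*(-4*1) = -25 + 5*(-4) = -25 - 20 = -45)
z(L) = -4 + 2*L (z(L) = 2*L - 4 = -4 + 2*L)
1/(c + z(l)) = 1/(-19 + (-4 + 2*(-45))) = 1/(-19 + (-4 - 90)) = 1/(-19 - 94) = 1/(-113) = -1/113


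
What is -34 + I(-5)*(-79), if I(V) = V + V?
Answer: 756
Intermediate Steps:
I(V) = 2*V
-34 + I(-5)*(-79) = -34 + (2*(-5))*(-79) = -34 - 10*(-79) = -34 + 790 = 756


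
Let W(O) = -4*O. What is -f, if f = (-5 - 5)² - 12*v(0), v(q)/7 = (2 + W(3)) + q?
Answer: -940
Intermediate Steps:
v(q) = -70 + 7*q (v(q) = 7*((2 - 4*3) + q) = 7*((2 - 12) + q) = 7*(-10 + q) = -70 + 7*q)
f = 940 (f = (-5 - 5)² - 12*(-70 + 7*0) = (-10)² - 12*(-70 + 0) = 100 - 12*(-70) = 100 + 840 = 940)
-f = -1*940 = -940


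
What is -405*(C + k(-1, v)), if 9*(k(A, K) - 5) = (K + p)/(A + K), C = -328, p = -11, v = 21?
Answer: 261585/2 ≈ 1.3079e+5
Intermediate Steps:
k(A, K) = 5 + (-11 + K)/(9*(A + K)) (k(A, K) = 5 + ((K - 11)/(A + K))/9 = 5 + ((-11 + K)/(A + K))/9 = 5 + (-11 + K)/(9*(A + K)))
-405*(C + k(-1, v)) = -405*(-328 + (-11 + 45*(-1) + 46*21)/(9*(-1 + 21))) = -405*(-328 + (⅑)*(-11 - 45 + 966)/20) = -405*(-328 + (⅑)*(1/20)*910) = -405*(-328 + 91/18) = -405*(-5813/18) = 261585/2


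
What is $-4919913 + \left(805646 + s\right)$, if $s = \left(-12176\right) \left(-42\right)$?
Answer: $-3602875$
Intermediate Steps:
$s = 511392$
$-4919913 + \left(805646 + s\right) = -4919913 + \left(805646 + 511392\right) = -4919913 + 1317038 = -3602875$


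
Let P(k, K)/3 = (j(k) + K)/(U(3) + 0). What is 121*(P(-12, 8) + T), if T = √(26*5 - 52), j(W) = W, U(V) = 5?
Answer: -1452/5 + 121*√78 ≈ 778.24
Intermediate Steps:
P(k, K) = 3*K/5 + 3*k/5 (P(k, K) = 3*((k + K)/(5 + 0)) = 3*((K + k)/5) = 3*((K + k)*(⅕)) = 3*(K/5 + k/5) = 3*K/5 + 3*k/5)
T = √78 (T = √(130 - 52) = √78 ≈ 8.8318)
121*(P(-12, 8) + T) = 121*(((⅗)*8 + (⅗)*(-12)) + √78) = 121*((24/5 - 36/5) + √78) = 121*(-12/5 + √78) = -1452/5 + 121*√78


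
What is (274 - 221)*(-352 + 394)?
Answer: 2226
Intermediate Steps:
(274 - 221)*(-352 + 394) = 53*42 = 2226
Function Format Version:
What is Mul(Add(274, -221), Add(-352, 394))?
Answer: 2226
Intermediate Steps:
Mul(Add(274, -221), Add(-352, 394)) = Mul(53, 42) = 2226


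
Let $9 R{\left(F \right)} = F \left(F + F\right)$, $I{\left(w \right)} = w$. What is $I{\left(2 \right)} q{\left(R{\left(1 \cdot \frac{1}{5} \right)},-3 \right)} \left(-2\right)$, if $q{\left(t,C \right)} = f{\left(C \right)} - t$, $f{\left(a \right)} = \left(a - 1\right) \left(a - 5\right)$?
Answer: $- \frac{28792}{225} \approx -127.96$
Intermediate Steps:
$R{\left(F \right)} = \frac{2 F^{2}}{9}$ ($R{\left(F \right)} = \frac{F \left(F + F\right)}{9} = \frac{F 2 F}{9} = \frac{2 F^{2}}{9}$)
$f{\left(a \right)} = \left(-1 + a\right) \left(-5 + a\right)$
$q{\left(t,C \right)} = 5 + C^{2} - t - 6 C$ ($q{\left(t,C \right)} = \left(5 + C^{2} - 6 C\right) - t = 5 + C^{2} - t - 6 C$)
$I{\left(2 \right)} q{\left(R{\left(1 \cdot \frac{1}{5} \right)},-3 \right)} \left(-2\right) = 2 \left(5 + \left(-3\right)^{2} - \frac{2 \left(1 \cdot \frac{1}{5}\right)^{2}}{9} - -18\right) \left(-2\right) = 2 \left(5 + 9 - \frac{2 \left(1 \cdot \frac{1}{5}\right)^{2}}{9} + 18\right) \left(-2\right) = 2 \left(5 + 9 - \frac{2}{9 \cdot 25} + 18\right) \left(-2\right) = 2 \left(5 + 9 - \frac{2}{9} \cdot \frac{1}{25} + 18\right) \left(-2\right) = 2 \left(5 + 9 - \frac{2}{225} + 18\right) \left(-2\right) = 2 \cdot \frac{7198}{225} \left(-2\right) = \frac{14396}{225} \left(-2\right) = - \frac{28792}{225}$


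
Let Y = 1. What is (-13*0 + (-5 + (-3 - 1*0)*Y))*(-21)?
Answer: 168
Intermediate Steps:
(-13*0 + (-5 + (-3 - 1*0)*Y))*(-21) = (-13*0 + (-5 + (-3 - 1*0)*1))*(-21) = (0 + (-5 + (-3 + 0)*1))*(-21) = (0 + (-5 - 3*1))*(-21) = (0 + (-5 - 3))*(-21) = (0 - 8)*(-21) = -8*(-21) = 168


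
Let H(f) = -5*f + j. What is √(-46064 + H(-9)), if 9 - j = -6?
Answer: 2*I*√11501 ≈ 214.49*I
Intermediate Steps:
j = 15 (j = 9 - 1*(-6) = 9 + 6 = 15)
H(f) = 15 - 5*f (H(f) = -5*f + 15 = 15 - 5*f)
√(-46064 + H(-9)) = √(-46064 + (15 - 5*(-9))) = √(-46064 + (15 + 45)) = √(-46064 + 60) = √(-46004) = 2*I*√11501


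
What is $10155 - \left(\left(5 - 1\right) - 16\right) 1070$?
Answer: $22995$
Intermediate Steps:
$10155 - \left(\left(5 - 1\right) - 16\right) 1070 = 10155 - \left(4 - 16\right) 1070 = 10155 - \left(-12\right) 1070 = 10155 - -12840 = 10155 + 12840 = 22995$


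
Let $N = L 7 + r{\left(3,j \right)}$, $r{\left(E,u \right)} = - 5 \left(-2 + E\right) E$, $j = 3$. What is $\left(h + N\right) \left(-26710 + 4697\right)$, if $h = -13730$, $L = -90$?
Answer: $316436875$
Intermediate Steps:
$r{\left(E,u \right)} = - 5 E \left(-2 + E\right)$
$N = -645$ ($N = \left(-90\right) 7 + 5 \cdot 3 \left(2 - 3\right) = -630 + 5 \cdot 3 \left(2 - 3\right) = -630 + 5 \cdot 3 \left(-1\right) = -630 - 15 = -645$)
$\left(h + N\right) \left(-26710 + 4697\right) = \left(-13730 - 645\right) \left(-26710 + 4697\right) = \left(-14375\right) \left(-22013\right) = 316436875$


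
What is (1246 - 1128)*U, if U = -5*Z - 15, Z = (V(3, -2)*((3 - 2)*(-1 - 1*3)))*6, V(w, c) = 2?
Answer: 26550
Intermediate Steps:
Z = -48 (Z = (2*((3 - 2)*(-1 - 1*3)))*6 = (2*(1*(-1 - 3)))*6 = (2*(1*(-4)))*6 = (2*(-4))*6 = -8*6 = -48)
U = 225 (U = -5*(-48) - 15 = 240 - 15 = 225)
(1246 - 1128)*U = (1246 - 1128)*225 = 118*225 = 26550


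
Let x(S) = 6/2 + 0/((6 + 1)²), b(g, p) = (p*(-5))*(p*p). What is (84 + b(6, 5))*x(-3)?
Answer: -1623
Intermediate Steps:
b(g, p) = -5*p³ (b(g, p) = (-5*p)*p² = -5*p³)
x(S) = 3 (x(S) = 6*(½) + 0/(7²) = 3 + 0/49 = 3 + 0*(1/49) = 3 + 0 = 3)
(84 + b(6, 5))*x(-3) = (84 - 5*5³)*3 = (84 - 5*125)*3 = (84 - 625)*3 = -541*3 = -1623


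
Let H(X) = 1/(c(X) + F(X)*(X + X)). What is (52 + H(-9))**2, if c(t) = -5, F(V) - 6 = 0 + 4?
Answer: 92525161/34225 ≈ 2703.4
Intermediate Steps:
F(V) = 10 (F(V) = 6 + (0 + 4) = 6 + 4 = 10)
H(X) = 1/(-5 + 20*X) (H(X) = 1/(-5 + 10*(X + X)) = 1/(-5 + 10*(2*X)) = 1/(-5 + 20*X))
(52 + H(-9))**2 = (52 + 1/(5*(-1 + 4*(-9))))**2 = (52 + 1/(5*(-1 - 36)))**2 = (52 + (1/5)/(-37))**2 = (52 + (1/5)*(-1/37))**2 = (52 - 1/185)**2 = (9619/185)**2 = 92525161/34225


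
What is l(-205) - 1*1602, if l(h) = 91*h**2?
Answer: 3822673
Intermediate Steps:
l(-205) - 1*1602 = 91*(-205)**2 - 1*1602 = 91*42025 - 1602 = 3824275 - 1602 = 3822673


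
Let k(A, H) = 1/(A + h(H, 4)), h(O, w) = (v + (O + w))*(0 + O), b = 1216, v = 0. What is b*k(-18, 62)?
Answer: 608/2037 ≈ 0.29848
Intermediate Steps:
h(O, w) = O*(O + w) (h(O, w) = (0 + (O + w))*(0 + O) = (O + w)*O = O*(O + w))
k(A, H) = 1/(A + H*(4 + H)) (k(A, H) = 1/(A + H*(H + 4)) = 1/(A + H*(4 + H)))
b*k(-18, 62) = 1216/(-18 + 62*(4 + 62)) = 1216/(-18 + 62*66) = 1216/(-18 + 4092) = 1216/4074 = 1216*(1/4074) = 608/2037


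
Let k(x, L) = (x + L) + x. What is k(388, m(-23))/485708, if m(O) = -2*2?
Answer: 193/121427 ≈ 0.0015894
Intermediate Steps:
m(O) = -4
k(x, L) = L + 2*x (k(x, L) = (L + x) + x = L + 2*x)
k(388, m(-23))/485708 = (-4 + 2*388)/485708 = (-4 + 776)*(1/485708) = 772*(1/485708) = 193/121427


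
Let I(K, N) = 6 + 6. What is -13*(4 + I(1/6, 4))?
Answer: -208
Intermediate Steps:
I(K, N) = 12
-13*(4 + I(1/6, 4)) = -13*(4 + 12) = -13*16 = -208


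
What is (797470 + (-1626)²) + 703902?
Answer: 4145248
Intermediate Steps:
(797470 + (-1626)²) + 703902 = (797470 + 2643876) + 703902 = 3441346 + 703902 = 4145248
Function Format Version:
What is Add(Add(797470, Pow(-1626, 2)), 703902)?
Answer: 4145248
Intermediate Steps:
Add(Add(797470, Pow(-1626, 2)), 703902) = Add(Add(797470, 2643876), 703902) = Add(3441346, 703902) = 4145248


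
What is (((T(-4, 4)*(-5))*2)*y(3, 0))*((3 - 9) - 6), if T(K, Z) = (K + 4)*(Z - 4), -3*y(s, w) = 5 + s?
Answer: 0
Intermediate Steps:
y(s, w) = -5/3 - s/3 (y(s, w) = -(5 + s)/3 = -5/3 - s/3)
T(K, Z) = (-4 + Z)*(4 + K) (T(K, Z) = (4 + K)*(-4 + Z) = (-4 + Z)*(4 + K))
(((T(-4, 4)*(-5))*2)*y(3, 0))*((3 - 9) - 6) = ((((-16 - 4*(-4) + 4*4 - 4*4)*(-5))*2)*(-5/3 - ⅓*3))*((3 - 9) - 6) = ((((-16 + 16 + 16 - 16)*(-5))*2)*(-5/3 - 1))*(-6 - 6) = (((0*(-5))*2)*(-8/3))*(-12) = ((0*2)*(-8/3))*(-12) = (0*(-8/3))*(-12) = 0*(-12) = 0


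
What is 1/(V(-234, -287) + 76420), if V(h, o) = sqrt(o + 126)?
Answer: 76420/5840016561 - I*sqrt(161)/5840016561 ≈ 1.3086e-5 - 2.1727e-9*I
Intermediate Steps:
V(h, o) = sqrt(126 + o)
1/(V(-234, -287) + 76420) = 1/(sqrt(126 - 287) + 76420) = 1/(sqrt(-161) + 76420) = 1/(I*sqrt(161) + 76420) = 1/(76420 + I*sqrt(161))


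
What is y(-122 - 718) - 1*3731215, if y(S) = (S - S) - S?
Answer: -3730375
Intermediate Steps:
y(S) = -S (y(S) = 0 - S = -S)
y(-122 - 718) - 1*3731215 = -(-122 - 718) - 1*3731215 = -1*(-840) - 3731215 = 840 - 3731215 = -3730375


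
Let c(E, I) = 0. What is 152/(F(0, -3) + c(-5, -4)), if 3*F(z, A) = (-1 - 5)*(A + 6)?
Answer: -76/3 ≈ -25.333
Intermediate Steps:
F(z, A) = -12 - 2*A (F(z, A) = ((-1 - 5)*(A + 6))/3 = (-6*(6 + A))/3 = (-36 - 6*A)/3 = -12 - 2*A)
152/(F(0, -3) + c(-5, -4)) = 152/((-12 - 2*(-3)) + 0) = 152/((-12 + 6) + 0) = 152/(-6 + 0) = 152/(-6) = -⅙*152 = -76/3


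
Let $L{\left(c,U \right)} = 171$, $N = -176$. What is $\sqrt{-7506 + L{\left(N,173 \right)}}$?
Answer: $3 i \sqrt{815} \approx 85.645 i$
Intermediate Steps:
$\sqrt{-7506 + L{\left(N,173 \right)}} = \sqrt{-7506 + 171} = \sqrt{-7335} = 3 i \sqrt{815}$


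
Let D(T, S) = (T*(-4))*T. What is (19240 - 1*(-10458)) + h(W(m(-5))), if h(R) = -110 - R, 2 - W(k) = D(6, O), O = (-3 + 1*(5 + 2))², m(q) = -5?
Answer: 29442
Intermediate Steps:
O = 16 (O = (-3 + 1*7)² = (-3 + 7)² = 4² = 16)
D(T, S) = -4*T² (D(T, S) = (-4*T)*T = -4*T²)
W(k) = 146 (W(k) = 2 - (-4)*6² = 2 - (-4)*36 = 2 - 1*(-144) = 2 + 144 = 146)
(19240 - 1*(-10458)) + h(W(m(-5))) = (19240 - 1*(-10458)) + (-110 - 1*146) = (19240 + 10458) + (-110 - 146) = 29698 - 256 = 29442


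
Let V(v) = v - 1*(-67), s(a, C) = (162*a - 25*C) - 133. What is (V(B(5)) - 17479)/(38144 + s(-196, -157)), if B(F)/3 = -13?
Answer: -17451/10184 ≈ -1.7136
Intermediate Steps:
B(F) = -39 (B(F) = 3*(-13) = -39)
s(a, C) = -133 - 25*C + 162*a (s(a, C) = (-25*C + 162*a) - 133 = -133 - 25*C + 162*a)
V(v) = 67 + v (V(v) = v + 67 = 67 + v)
(V(B(5)) - 17479)/(38144 + s(-196, -157)) = ((67 - 39) - 17479)/(38144 + (-133 - 25*(-157) + 162*(-196))) = (28 - 17479)/(38144 + (-133 + 3925 - 31752)) = -17451/(38144 - 27960) = -17451/10184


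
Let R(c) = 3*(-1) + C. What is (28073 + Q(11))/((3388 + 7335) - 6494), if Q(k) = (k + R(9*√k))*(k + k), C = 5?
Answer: 28359/4229 ≈ 6.7058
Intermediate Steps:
R(c) = 2 (R(c) = 3*(-1) + 5 = -3 + 5 = 2)
Q(k) = 2*k*(2 + k) (Q(k) = (k + 2)*(k + k) = (2 + k)*(2*k) = 2*k*(2 + k))
(28073 + Q(11))/((3388 + 7335) - 6494) = (28073 + 2*11*(2 + 11))/((3388 + 7335) - 6494) = (28073 + 2*11*13)/(10723 - 6494) = (28073 + 286)/4229 = 28359*(1/4229) = 28359/4229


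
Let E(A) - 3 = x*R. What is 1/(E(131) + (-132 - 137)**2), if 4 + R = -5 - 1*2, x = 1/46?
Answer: 46/3328733 ≈ 1.3819e-5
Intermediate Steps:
x = 1/46 ≈ 0.021739
R = -11 (R = -4 + (-5 - 1*2) = -4 + (-5 - 2) = -4 - 7 = -11)
E(A) = 127/46 (E(A) = 3 + (1/46)*(-11) = 3 - 11/46 = 127/46)
1/(E(131) + (-132 - 137)**2) = 1/(127/46 + (-132 - 137)**2) = 1/(127/46 + (-269)**2) = 1/(127/46 + 72361) = 1/(3328733/46) = 46/3328733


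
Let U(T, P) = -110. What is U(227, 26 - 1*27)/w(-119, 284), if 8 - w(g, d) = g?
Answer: -110/127 ≈ -0.86614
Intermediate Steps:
w(g, d) = 8 - g
U(227, 26 - 1*27)/w(-119, 284) = -110/(8 - 1*(-119)) = -110/(8 + 119) = -110/127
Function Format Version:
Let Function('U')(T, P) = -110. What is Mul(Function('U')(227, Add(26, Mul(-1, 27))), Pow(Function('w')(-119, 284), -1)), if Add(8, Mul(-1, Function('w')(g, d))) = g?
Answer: Rational(-110, 127) ≈ -0.86614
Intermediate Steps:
Function('w')(g, d) = Add(8, Mul(-1, g))
Mul(Function('U')(227, Add(26, Mul(-1, 27))), Pow(Function('w')(-119, 284), -1)) = Mul(-110, Pow(Add(8, Mul(-1, -119)), -1)) = Mul(-110, Pow(Add(8, 119), -1)) = Mul(-110, Pow(127, -1)) = Mul(-110, Rational(1, 127)) = Rational(-110, 127)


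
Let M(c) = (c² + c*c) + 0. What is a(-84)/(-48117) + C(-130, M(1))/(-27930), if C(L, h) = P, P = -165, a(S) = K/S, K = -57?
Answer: 1056047/179187708 ≈ 0.0058935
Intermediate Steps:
a(S) = -57/S
M(c) = 2*c² (M(c) = (c² + c²) + 0 = 2*c² + 0 = 2*c²)
C(L, h) = -165
a(-84)/(-48117) + C(-130, M(1))/(-27930) = -57/(-84)/(-48117) - 165/(-27930) = -57*(-1/84)*(-1/48117) - 165*(-1/27930) = (19/28)*(-1/48117) + 11/1862 = -19/1347276 + 11/1862 = 1056047/179187708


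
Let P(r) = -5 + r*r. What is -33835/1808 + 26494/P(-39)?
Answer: -848177/685232 ≈ -1.2378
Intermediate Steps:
P(r) = -5 + r**2
-33835/1808 + 26494/P(-39) = -33835/1808 + 26494/(-5 + (-39)**2) = -33835*1/1808 + 26494/(-5 + 1521) = -33835/1808 + 26494/1516 = -33835/1808 + 26494*(1/1516) = -33835/1808 + 13247/758 = -848177/685232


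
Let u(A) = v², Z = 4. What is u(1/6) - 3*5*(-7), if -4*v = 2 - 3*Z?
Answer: 445/4 ≈ 111.25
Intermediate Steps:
v = 5/2 (v = -(2 - 3*4)/4 = -(2 - 12)/4 = -¼*(-10) = 5/2 ≈ 2.5000)
u(A) = 25/4 (u(A) = (5/2)² = 25/4)
u(1/6) - 3*5*(-7) = 25/4 - 3*5*(-7) = 25/4 - 15*(-7) = 25/4 + 105 = 445/4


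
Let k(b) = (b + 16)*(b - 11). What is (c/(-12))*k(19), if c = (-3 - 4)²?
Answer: -3430/3 ≈ -1143.3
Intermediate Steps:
c = 49 (c = (-7)² = 49)
k(b) = (-11 + b)*(16 + b) (k(b) = (16 + b)*(-11 + b) = (-11 + b)*(16 + b))
(c/(-12))*k(19) = (49/(-12))*(-176 + 19² + 5*19) = (49*(-1/12))*(-176 + 361 + 95) = -49/12*280 = -3430/3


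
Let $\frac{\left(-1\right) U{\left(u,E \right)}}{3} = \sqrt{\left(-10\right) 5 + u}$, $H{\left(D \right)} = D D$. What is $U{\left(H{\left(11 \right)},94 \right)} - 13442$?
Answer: $-13442 - 3 \sqrt{71} \approx -13467.0$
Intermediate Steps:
$H{\left(D \right)} = D^{2}$
$U{\left(u,E \right)} = - 3 \sqrt{-50 + u}$ ($U{\left(u,E \right)} = - 3 \sqrt{\left(-10\right) 5 + u} = - 3 \sqrt{-50 + u}$)
$U{\left(H{\left(11 \right)},94 \right)} - 13442 = - 3 \sqrt{-50 + 11^{2}} - 13442 = - 3 \sqrt{-50 + 121} - 13442 = - 3 \sqrt{71} - 13442 = -13442 - 3 \sqrt{71}$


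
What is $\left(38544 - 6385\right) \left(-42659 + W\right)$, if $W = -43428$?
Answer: $-2768471833$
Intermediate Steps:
$\left(38544 - 6385\right) \left(-42659 + W\right) = \left(38544 - 6385\right) \left(-42659 - 43428\right) = 32159 \left(-86087\right) = -2768471833$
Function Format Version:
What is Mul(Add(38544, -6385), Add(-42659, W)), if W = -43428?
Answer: -2768471833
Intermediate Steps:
Mul(Add(38544, -6385), Add(-42659, W)) = Mul(Add(38544, -6385), Add(-42659, -43428)) = Mul(32159, -86087) = -2768471833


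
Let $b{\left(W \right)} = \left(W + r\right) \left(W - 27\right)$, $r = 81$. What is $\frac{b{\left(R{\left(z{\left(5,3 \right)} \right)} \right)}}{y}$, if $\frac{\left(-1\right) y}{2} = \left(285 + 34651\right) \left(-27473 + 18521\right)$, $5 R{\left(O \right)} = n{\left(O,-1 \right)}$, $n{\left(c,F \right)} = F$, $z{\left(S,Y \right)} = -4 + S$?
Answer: $- \frac{1717}{488667300} \approx -3.5136 \cdot 10^{-6}$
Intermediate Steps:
$R{\left(O \right)} = - \frac{1}{5}$ ($R{\left(O \right)} = \frac{1}{5} \left(-1\right) = - \frac{1}{5}$)
$y = 625494144$ ($y = - 2 \left(285 + 34651\right) \left(-27473 + 18521\right) = - 2 \cdot 34936 \left(-8952\right) = \left(-2\right) \left(-312747072\right) = 625494144$)
$b{\left(W \right)} = \left(-27 + W\right) \left(81 + W\right)$ ($b{\left(W \right)} = \left(W + 81\right) \left(W - 27\right) = \left(81 + W\right) \left(-27 + W\right) = \left(-27 + W\right) \left(81 + W\right)$)
$\frac{b{\left(R{\left(z{\left(5,3 \right)} \right)} \right)}}{y} = \frac{-2187 + \left(- \frac{1}{5}\right)^{2} + 54 \left(- \frac{1}{5}\right)}{625494144} = \left(-2187 + \frac{1}{25} - \frac{54}{5}\right) \frac{1}{625494144} = \left(- \frac{54944}{25}\right) \frac{1}{625494144} = - \frac{1717}{488667300}$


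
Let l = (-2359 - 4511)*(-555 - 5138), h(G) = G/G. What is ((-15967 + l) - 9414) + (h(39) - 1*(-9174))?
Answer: 39094704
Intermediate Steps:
h(G) = 1
l = 39110910 (l = -6870*(-5693) = 39110910)
((-15967 + l) - 9414) + (h(39) - 1*(-9174)) = ((-15967 + 39110910) - 9414) + (1 - 1*(-9174)) = (39094943 - 9414) + (1 + 9174) = 39085529 + 9175 = 39094704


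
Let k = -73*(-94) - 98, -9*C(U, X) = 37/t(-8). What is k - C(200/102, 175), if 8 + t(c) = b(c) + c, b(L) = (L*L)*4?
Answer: 14610277/2160 ≈ 6764.0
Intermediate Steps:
b(L) = 4*L² (b(L) = L²*4 = 4*L²)
t(c) = -8 + c + 4*c² (t(c) = -8 + (4*c² + c) = -8 + (c + 4*c²) = -8 + c + 4*c²)
C(U, X) = -37/2160 (C(U, X) = -37/(9*(-8 - 8 + 4*(-8)²)) = -37/(9*(-8 - 8 + 4*64)) = -37/(9*(-8 - 8 + 256)) = -37/(9*240) = -⅑*37/240 = -37/2160)
k = 6764 (k = 6862 - 98 = 6764)
k - C(200/102, 175) = 6764 - 1*(-37/2160) = 6764 + 37/2160 = 14610277/2160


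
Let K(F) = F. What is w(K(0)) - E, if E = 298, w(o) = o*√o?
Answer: -298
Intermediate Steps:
w(o) = o^(3/2)
w(K(0)) - E = 0^(3/2) - 1*298 = 0 - 298 = -298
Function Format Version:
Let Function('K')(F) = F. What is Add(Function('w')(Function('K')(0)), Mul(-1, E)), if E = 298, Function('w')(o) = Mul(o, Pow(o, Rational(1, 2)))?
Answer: -298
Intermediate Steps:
Function('w')(o) = Pow(o, Rational(3, 2))
Add(Function('w')(Function('K')(0)), Mul(-1, E)) = Add(Pow(0, Rational(3, 2)), Mul(-1, 298)) = Add(0, -298) = -298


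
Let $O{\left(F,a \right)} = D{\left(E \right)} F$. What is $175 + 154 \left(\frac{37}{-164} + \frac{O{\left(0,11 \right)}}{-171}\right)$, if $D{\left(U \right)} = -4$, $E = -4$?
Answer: $\frac{11501}{82} \approx 140.26$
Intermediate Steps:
$O{\left(F,a \right)} = - 4 F$
$175 + 154 \left(\frac{37}{-164} + \frac{O{\left(0,11 \right)}}{-171}\right) = 175 + 154 \left(\frac{37}{-164} + \frac{\left(-4\right) 0}{-171}\right) = 175 + 154 \left(37 \left(- \frac{1}{164}\right) + 0 \left(- \frac{1}{171}\right)\right) = 175 + 154 \left(- \frac{37}{164} + 0\right) = 175 + 154 \left(- \frac{37}{164}\right) = 175 - \frac{2849}{82} = \frac{11501}{82}$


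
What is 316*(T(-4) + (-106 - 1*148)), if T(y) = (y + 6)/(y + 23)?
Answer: -1524384/19 ≈ -80231.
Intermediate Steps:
T(y) = (6 + y)/(23 + y)
316*(T(-4) + (-106 - 1*148)) = 316*((6 - 4)/(23 - 4) + (-106 - 1*148)) = 316*(2/19 + (-106 - 148)) = 316*((1/19)*2 - 254) = 316*(2/19 - 254) = 316*(-4824/19) = -1524384/19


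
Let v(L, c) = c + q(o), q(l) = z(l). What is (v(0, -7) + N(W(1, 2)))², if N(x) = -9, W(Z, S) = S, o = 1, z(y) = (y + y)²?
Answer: 144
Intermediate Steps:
z(y) = 4*y² (z(y) = (2*y)² = 4*y²)
q(l) = 4*l²
v(L, c) = 4 + c (v(L, c) = c + 4*1² = c + 4*1 = c + 4 = 4 + c)
(v(0, -7) + N(W(1, 2)))² = ((4 - 7) - 9)² = (-3 - 9)² = (-12)² = 144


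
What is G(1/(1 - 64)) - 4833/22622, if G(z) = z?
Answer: -327101/1425186 ≈ -0.22951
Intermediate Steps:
G(1/(1 - 64)) - 4833/22622 = 1/(1 - 64) - 4833/22622 = 1/(-63) - 4833/22622 = -1/63 - 1*4833/22622 = -1/63 - 4833/22622 = -327101/1425186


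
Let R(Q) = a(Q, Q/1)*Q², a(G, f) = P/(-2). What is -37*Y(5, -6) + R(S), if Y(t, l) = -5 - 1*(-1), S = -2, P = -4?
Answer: 156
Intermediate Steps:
Y(t, l) = -4 (Y(t, l) = -5 + 1 = -4)
a(G, f) = 2 (a(G, f) = -4/(-2) = -4*(-½) = 2)
R(Q) = 2*Q²
-37*Y(5, -6) + R(S) = -37*(-4) + 2*(-2)² = 148 + 2*4 = 148 + 8 = 156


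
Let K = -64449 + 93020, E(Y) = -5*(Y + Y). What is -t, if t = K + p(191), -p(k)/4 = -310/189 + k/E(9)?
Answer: -27013817/945 ≈ -28586.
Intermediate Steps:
E(Y) = -10*Y
K = 28571
p(k) = 1240/189 + 2*k/45 (p(k) = -4*(-310/189 + k/((-10*9))) = -4*(-310*1/189 + k/(-90)) = -4*(-310/189 + k*(-1/90)) = -4*(-310/189 - k/90) = 1240/189 + 2*k/45)
t = 27013817/945 (t = 28571 + (1240/189 + (2/45)*191) = 28571 + (1240/189 + 382/45) = 28571 + 14222/945 = 27013817/945 ≈ 28586.)
-t = -1*27013817/945 = -27013817/945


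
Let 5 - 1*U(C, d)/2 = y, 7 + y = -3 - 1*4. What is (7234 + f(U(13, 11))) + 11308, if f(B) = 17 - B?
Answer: 18521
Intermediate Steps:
y = -14 (y = -7 + (-3 - 1*4) = -7 + (-3 - 4) = -7 - 7 = -14)
U(C, d) = 38 (U(C, d) = 10 - 2*(-14) = 10 + 28 = 38)
(7234 + f(U(13, 11))) + 11308 = (7234 + (17 - 1*38)) + 11308 = (7234 + (17 - 38)) + 11308 = (7234 - 21) + 11308 = 7213 + 11308 = 18521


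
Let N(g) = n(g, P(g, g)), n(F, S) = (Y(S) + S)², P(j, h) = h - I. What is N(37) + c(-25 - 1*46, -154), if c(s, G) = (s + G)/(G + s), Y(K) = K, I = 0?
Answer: 5477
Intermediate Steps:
P(j, h) = h (P(j, h) = h - 1*0 = h + 0 = h)
n(F, S) = 4*S² (n(F, S) = (S + S)² = (2*S)² = 4*S²)
c(s, G) = 1 (c(s, G) = (G + s)/(G + s) = 1)
N(g) = 4*g²
N(37) + c(-25 - 1*46, -154) = 4*37² + 1 = 4*1369 + 1 = 5476 + 1 = 5477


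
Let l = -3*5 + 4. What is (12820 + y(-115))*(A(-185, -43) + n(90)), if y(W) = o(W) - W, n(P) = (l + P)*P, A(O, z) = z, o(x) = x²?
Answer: 184872720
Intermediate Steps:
l = -11 (l = -15 + 4 = -11)
n(P) = P*(-11 + P) (n(P) = (-11 + P)*P = P*(-11 + P))
y(W) = W² - W
(12820 + y(-115))*(A(-185, -43) + n(90)) = (12820 - 115*(-1 - 115))*(-43 + 90*(-11 + 90)) = (12820 - 115*(-116))*(-43 + 90*79) = (12820 + 13340)*(-43 + 7110) = 26160*7067 = 184872720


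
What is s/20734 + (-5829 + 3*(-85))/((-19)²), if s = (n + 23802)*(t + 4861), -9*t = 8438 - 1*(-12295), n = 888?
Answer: 1619114036/534641 ≈ 3028.4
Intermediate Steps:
t = -6911/3 (t = -(8438 - 1*(-12295))/9 = -(8438 + 12295)/9 = -⅑*20733 = -6911/3 ≈ -2303.7)
s = 63140560 (s = (888 + 23802)*(-6911/3 + 4861) = 24690*(7672/3) = 63140560)
s/20734 + (-5829 + 3*(-85))/((-19)²) = 63140560/20734 + (-5829 + 3*(-85))/((-19)²) = 63140560*(1/20734) + (-5829 - 255)/361 = 4510040/1481 - 6084*1/361 = 4510040/1481 - 6084/361 = 1619114036/534641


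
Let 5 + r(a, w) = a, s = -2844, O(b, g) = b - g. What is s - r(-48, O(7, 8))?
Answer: -2791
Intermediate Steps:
r(a, w) = -5 + a
s - r(-48, O(7, 8)) = -2844 - (-5 - 48) = -2844 - 1*(-53) = -2844 + 53 = -2791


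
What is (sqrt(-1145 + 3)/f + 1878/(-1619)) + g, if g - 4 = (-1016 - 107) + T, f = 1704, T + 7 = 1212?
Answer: 137356/1619 + I*sqrt(1142)/1704 ≈ 84.84 + 0.019832*I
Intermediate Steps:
T = 1205 (T = -7 + 1212 = 1205)
g = 86 (g = 4 + ((-1016 - 107) + 1205) = 4 + (-1123 + 1205) = 4 + 82 = 86)
(sqrt(-1145 + 3)/f + 1878/(-1619)) + g = (sqrt(-1145 + 3)/1704 + 1878/(-1619)) + 86 = (sqrt(-1142)*(1/1704) + 1878*(-1/1619)) + 86 = ((I*sqrt(1142))*(1/1704) - 1878/1619) + 86 = (I*sqrt(1142)/1704 - 1878/1619) + 86 = (-1878/1619 + I*sqrt(1142)/1704) + 86 = 137356/1619 + I*sqrt(1142)/1704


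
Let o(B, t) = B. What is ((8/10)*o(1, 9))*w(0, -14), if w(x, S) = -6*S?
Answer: 336/5 ≈ 67.200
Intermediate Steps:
((8/10)*o(1, 9))*w(0, -14) = ((8/10)*1)*(-6*(-14)) = ((8*(⅒))*1)*84 = ((⅘)*1)*84 = (⅘)*84 = 336/5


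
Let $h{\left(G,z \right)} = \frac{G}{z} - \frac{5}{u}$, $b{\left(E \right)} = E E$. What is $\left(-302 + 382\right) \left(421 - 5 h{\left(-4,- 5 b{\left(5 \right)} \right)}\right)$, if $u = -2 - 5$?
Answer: $\frac{1168352}{35} \approx 33382.0$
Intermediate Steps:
$u = -7$
$b{\left(E \right)} = E^{2}$
$h{\left(G,z \right)} = \frac{5}{7} + \frac{G}{z}$ ($h{\left(G,z \right)} = \frac{G}{z} - \frac{5}{-7} = \frac{G}{z} - - \frac{5}{7} = \frac{G}{z} + \frac{5}{7} = \frac{5}{7} + \frac{G}{z}$)
$\left(-302 + 382\right) \left(421 - 5 h{\left(-4,- 5 b{\left(5 \right)} \right)}\right) = \left(-302 + 382\right) \left(421 - 5 \left(\frac{5}{7} - \frac{4}{\left(-5\right) 5^{2}}\right)\right) = 80 \left(421 - 5 \left(\frac{5}{7} - \frac{4}{\left(-5\right) 25}\right)\right) = 80 \left(421 - 5 \left(\frac{5}{7} - \frac{4}{-125}\right)\right) = 80 \left(421 - 5 \left(\frac{5}{7} - - \frac{4}{125}\right)\right) = 80 \left(421 - 5 \left(\frac{5}{7} + \frac{4}{125}\right)\right) = 80 \left(421 - \frac{653}{175}\right) = 80 \cdot \frac{73022}{175} = \frac{1168352}{35}$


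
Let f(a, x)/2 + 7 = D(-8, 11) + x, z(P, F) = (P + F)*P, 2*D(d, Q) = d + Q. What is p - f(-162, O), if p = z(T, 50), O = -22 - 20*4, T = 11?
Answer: 886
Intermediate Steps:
D(d, Q) = Q/2 + d/2 (D(d, Q) = (d + Q)/2 = (Q + d)/2 = Q/2 + d/2)
O = -102 (O = -22 - 1*80 = -22 - 80 = -102)
z(P, F) = P*(F + P) (z(P, F) = (F + P)*P = P*(F + P))
p = 671 (p = 11*(50 + 11) = 11*61 = 671)
f(a, x) = -11 + 2*x (f(a, x) = -14 + 2*(((½)*11 + (½)*(-8)) + x) = -14 + 2*((11/2 - 4) + x) = -14 + 2*(3/2 + x) = -14 + (3 + 2*x) = -11 + 2*x)
p - f(-162, O) = 671 - (-11 + 2*(-102)) = 671 - (-11 - 204) = 671 - 1*(-215) = 671 + 215 = 886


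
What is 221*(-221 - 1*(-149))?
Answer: -15912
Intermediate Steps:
221*(-221 - 1*(-149)) = 221*(-221 + 149) = 221*(-72) = -15912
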